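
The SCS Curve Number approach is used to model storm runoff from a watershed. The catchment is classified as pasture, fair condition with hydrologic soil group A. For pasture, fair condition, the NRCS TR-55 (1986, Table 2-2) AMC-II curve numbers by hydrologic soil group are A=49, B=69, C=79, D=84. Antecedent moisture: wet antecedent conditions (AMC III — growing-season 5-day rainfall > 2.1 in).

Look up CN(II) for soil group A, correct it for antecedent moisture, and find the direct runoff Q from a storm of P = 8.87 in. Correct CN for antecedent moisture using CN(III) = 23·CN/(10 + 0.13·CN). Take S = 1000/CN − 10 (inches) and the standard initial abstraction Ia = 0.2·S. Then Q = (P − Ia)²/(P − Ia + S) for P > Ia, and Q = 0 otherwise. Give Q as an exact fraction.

Q = 805773727201/158642042300 in ≈ 5.079 in

NRCS table: pasture, fair condition, soil group A → CN(II) = 49
Wet (AMC III): CN(III) = 23·49/(10 + 0.13·49) = 1127/(1637/100) = 112700/1637 ≈ 68.845
Max retention: S = 1000/(112700/1637) − 10 = 5100/1127 in (≈ 4.525 in)
Ia = 0.2·(5100/1127) = 1020/1127 in ≈ 0.905 in
P − Ia = 8.870 − 0.905 = 897649/112700 ≈ 7.965 in (> 0, runoff occurs)
Q = (897649/112700)²/((897649/112700) + 5100/1127) = (805773727201/12701290000)/(1407649/112700) = 805773727201/158642042300 in ≈ 5.079 in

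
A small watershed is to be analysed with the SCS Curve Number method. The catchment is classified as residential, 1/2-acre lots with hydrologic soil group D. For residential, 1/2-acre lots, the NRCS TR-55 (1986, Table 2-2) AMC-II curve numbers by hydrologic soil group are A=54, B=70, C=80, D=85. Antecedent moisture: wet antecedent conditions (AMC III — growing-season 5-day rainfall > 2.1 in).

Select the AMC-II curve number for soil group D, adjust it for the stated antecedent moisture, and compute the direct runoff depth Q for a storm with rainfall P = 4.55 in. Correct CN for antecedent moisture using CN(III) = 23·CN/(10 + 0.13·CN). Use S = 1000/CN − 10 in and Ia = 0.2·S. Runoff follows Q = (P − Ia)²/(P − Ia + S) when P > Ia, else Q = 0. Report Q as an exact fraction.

Q = 1182053161/315779420 in ≈ 3.743 in

NRCS table: residential, 1/2-acre lots, soil group D → CN(II) = 85
CN(III) from CN(II)=85: (23·85)/(10 + 0.13·85) = 39100/421 ≈ 92.874
Max retention: S = 1000/(39100/421) − 10 = 300/391 in (≈ 0.767 in)
Ia = 0.2S: 0.2·0.767 = 0.153 in (exactly 60/391)
P − Ia = 4.550 − 0.153 = 34381/7820 ≈ 4.397 in (> 0, runoff occurs)
Q: (34381/7820)² ÷ (40381/7820) = 1182053161/315779420 in (≈ 3.743 in)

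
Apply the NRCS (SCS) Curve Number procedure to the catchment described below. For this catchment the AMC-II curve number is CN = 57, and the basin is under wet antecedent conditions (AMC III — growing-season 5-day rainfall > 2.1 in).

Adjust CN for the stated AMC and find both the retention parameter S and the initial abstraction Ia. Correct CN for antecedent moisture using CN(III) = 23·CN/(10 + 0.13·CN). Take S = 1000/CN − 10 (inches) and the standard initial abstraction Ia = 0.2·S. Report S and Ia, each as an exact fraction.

S = 4300/1311 in ≈ 3.280 in; Ia = 860/1311 in ≈ 0.656 in

CN(III) from CN(II)=57: (23·57)/(10 + 0.13·57) = 131100/1741 ≈ 75.302
S = 1000/(131100/1741) − 10 = 4300/1311 in ≈ 3.280 in
Initial abstraction Ia = S/5 = (4300/1311)/5 = 860/1311 ≈ 0.656 in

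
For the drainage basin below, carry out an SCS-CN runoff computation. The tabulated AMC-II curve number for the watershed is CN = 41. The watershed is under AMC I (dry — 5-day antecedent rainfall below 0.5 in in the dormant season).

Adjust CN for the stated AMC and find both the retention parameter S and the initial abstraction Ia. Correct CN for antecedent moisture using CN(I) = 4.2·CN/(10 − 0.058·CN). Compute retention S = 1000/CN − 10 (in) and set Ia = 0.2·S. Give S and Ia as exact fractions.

S = 29500/861 in ≈ 34.262 in; Ia = 5900/861 in ≈ 6.852 in

Dry (AMC I): CN(I) = 4.2·41/(10 − 0.058·41) = (861/5)/(3811/500) = 86100/3811 ≈ 22.592
S = 1000/(86100/3811) − 10 = 29500/861 in ≈ 34.262 in
Ia = 0.2·(29500/861) = 5900/861 in ≈ 6.852 in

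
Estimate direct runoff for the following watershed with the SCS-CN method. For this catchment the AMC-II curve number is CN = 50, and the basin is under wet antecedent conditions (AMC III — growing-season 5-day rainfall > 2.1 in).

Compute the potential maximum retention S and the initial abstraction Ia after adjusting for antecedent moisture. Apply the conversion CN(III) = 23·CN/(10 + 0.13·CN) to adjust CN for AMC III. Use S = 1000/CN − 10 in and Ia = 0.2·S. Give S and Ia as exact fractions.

CN(III) from CN(II)=50: (23·50)/(10 + 0.13·50) = 2300/33 ≈ 69.697
Max retention: S = 1000/(2300/33) − 10 = 100/23 in (≈ 4.348 in)
Ia = 0.2S: 0.2·4.348 = 0.870 in (exactly 20/23)

S = 100/23 in ≈ 4.348 in; Ia = 20/23 in ≈ 0.870 in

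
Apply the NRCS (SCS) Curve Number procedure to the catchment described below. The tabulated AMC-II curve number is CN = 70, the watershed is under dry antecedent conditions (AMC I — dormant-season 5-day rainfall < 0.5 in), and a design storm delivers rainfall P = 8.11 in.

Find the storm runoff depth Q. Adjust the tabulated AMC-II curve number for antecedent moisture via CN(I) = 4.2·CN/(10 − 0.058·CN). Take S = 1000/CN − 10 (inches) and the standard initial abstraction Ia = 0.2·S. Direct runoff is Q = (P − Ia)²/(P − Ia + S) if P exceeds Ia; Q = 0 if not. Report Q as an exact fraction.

Q = 884408121/390721100 in ≈ 2.264 in

Adjust CN=70 to AMC I: 4.2·70/(10 − 0.058·70) → 294 ÷ (297/50) = 4900/99 ≈ 49.495
S = 1000/(4900/99) − 10 = 500/49 in ≈ 10.204 in
Ia = 0.2S: 0.2·10.204 = 2.041 in (exactly 100/49)
Excess rainfall: 8.110 − 2.041 = 6.069 in; P > Ia so Q > 0
Q: (29739/4900)² ÷ (79739/4900) = 884408121/390721100 in (≈ 2.264 in)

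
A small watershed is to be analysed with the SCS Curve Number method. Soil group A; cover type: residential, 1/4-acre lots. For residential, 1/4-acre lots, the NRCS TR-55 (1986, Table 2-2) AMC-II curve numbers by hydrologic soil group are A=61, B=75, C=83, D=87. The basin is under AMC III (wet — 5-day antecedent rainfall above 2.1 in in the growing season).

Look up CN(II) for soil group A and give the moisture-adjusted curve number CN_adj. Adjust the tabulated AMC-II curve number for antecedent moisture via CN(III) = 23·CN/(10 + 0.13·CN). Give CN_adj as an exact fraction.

NRCS table: residential, 1/4-acre lots, soil group A → CN(II) = 61
Adjust CN=61 to AMC III: 23·61/(10 + 0.13·61) → 1403 ÷ (1793/100) = 140300/1793 ≈ 78.249

CN_adj = 140300/1793 ≈ 78.249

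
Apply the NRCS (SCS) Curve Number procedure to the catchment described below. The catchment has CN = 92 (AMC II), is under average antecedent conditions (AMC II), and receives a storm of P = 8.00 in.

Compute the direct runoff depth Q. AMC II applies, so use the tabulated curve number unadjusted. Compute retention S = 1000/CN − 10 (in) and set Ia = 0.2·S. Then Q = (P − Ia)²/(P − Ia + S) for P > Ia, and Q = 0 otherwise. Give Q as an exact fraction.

Q = 162/23 in ≈ 7.043 in

AMC II — tabulated CN = 92 applies directly.
Retention S: 1000/CN − 10 with CN=92.000 → S = 20/23 ≈ 0.870 in
Ia = 0.2S: 0.2·0.870 = 0.174 in (exactly 4/23)
Since P=8.000 > Ia=0.174: effective rainfall P−Ia = 180/23 in
Runoff Q = (P−Ia)²/(P−Ia+S) = (7.826)²/(7.826+0.870) = 162/23 ≈ 7.043 in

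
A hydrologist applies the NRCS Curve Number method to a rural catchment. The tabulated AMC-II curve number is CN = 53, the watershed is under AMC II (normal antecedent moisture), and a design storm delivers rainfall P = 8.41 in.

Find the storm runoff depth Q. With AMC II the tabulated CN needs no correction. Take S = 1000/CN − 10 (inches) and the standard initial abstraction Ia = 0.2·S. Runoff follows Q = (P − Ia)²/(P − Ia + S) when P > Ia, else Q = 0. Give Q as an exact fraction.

Q = 1237139929/435516900 in ≈ 2.841 in

AMC II — tabulated CN = 53 applies directly.
Max retention: S = 1000/53 − 10 = 470/53 in (≈ 8.868 in)
Ia = 0.2S: 0.2·8.868 = 1.774 in (exactly 94/53)
P − Ia = 8.410 − 1.774 = 35173/5300 ≈ 6.636 in (> 0, runoff occurs)
Q: (35173/5300)² ÷ (82173/5300) = 1237139929/435516900 in (≈ 2.841 in)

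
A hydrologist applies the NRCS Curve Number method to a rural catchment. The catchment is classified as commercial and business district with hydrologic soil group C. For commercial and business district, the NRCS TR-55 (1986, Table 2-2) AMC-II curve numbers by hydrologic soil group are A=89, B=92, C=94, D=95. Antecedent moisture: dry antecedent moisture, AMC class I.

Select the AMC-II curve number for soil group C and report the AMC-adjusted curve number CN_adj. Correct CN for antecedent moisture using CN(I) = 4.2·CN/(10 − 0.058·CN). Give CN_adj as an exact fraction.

CN_adj = 32900/379 ≈ 86.807

NRCS table: commercial and business district, soil group C → CN(II) = 94
CN(I) from CN(II)=94: (4.2·94)/(10 − 0.058·94) = 32900/379 ≈ 86.807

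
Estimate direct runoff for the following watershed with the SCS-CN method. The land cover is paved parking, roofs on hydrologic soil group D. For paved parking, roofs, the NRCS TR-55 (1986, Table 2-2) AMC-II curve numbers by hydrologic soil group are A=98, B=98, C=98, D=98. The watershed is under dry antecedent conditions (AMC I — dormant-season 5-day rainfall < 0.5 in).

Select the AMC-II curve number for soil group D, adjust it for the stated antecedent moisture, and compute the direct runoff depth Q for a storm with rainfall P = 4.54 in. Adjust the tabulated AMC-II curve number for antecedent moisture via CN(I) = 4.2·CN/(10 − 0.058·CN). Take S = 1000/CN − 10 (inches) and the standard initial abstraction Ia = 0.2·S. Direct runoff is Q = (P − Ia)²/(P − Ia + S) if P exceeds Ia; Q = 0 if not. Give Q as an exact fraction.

Q = 52250187889/13046845350 in ≈ 4.005 in

NRCS table: paved parking, roofs, soil group D → CN(II) = 98
Dry (AMC I): CN(I) = 4.2·98/(10 − 0.058·98) = (2058/5)/(1079/250) = 102900/1079 ≈ 95.366
Retention S: 1000/CN − 10 with CN=95.366 → S = 500/1029 ≈ 0.486 in
Ia = 0.2S: 0.2·0.486 = 0.097 in (exactly 100/1029)
P − Ia = 4.540 − 0.097 = 228583/51450 ≈ 4.443 in (> 0, runoff occurs)
Q: (228583/51450)² ÷ (253583/51450) = 52250187889/13046845350 in (≈ 4.005 in)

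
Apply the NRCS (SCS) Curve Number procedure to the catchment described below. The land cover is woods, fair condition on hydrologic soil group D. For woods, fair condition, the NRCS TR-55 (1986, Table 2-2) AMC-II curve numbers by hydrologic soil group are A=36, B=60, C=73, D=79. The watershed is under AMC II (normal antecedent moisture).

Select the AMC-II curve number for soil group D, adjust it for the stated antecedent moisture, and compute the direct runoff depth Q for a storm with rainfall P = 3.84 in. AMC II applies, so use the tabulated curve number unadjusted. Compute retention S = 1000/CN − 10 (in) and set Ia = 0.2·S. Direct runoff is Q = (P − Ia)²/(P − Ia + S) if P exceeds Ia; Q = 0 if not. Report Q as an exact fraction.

Q = 3557763/1939450 in ≈ 1.834 in

NRCS table: woods, fair condition, soil group D → CN(II) = 79
AMC II — tabulated CN = 79 applies directly.
S = 1000/79 − 10 = 210/79 in ≈ 2.658 in
Ia = 0.2S: 0.2·2.658 = 0.532 in (exactly 42/79)
P − Ia = 3.840 − 0.532 = 6534/1975 ≈ 3.308 in (> 0, runoff occurs)
Runoff Q = (P−Ia)²/(P−Ia+S) = (3.308)²/(3.308+2.658) = 3557763/1939450 ≈ 1.834 in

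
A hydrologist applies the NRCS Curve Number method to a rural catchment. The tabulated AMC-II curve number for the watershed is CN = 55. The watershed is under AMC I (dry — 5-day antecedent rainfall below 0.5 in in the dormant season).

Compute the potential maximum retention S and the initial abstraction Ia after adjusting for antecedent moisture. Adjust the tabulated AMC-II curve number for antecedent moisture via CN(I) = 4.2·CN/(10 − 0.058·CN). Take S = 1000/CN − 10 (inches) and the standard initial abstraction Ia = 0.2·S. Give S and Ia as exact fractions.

S = 1500/77 in ≈ 19.481 in; Ia = 300/77 in ≈ 3.896 in

Dry (AMC I): CN(I) = 4.2·55/(10 − 0.058·55) = 231/(681/100) = 7700/227 ≈ 33.921
S = 1000/(7700/227) − 10 = 1500/77 in ≈ 19.481 in
Initial abstraction Ia = S/5 = (1500/77)/5 = 300/77 ≈ 3.896 in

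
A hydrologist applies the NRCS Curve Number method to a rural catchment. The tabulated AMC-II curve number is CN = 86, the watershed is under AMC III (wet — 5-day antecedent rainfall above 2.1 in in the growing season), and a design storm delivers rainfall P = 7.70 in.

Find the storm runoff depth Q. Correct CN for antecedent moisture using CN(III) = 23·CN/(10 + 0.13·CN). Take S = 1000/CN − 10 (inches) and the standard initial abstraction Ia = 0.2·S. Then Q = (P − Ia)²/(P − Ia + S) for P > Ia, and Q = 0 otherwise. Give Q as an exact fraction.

Wet (AMC III): CN(III) = 23·86/(10 + 0.13·86) = 1978/(1059/50) = 98900/1059 ≈ 93.390
Retention S: 1000/CN − 10 with CN=93.390 → S = 700/989 ≈ 0.708 in
Initial abstraction Ia = S/5 = (700/989)/5 = 140/989 ≈ 0.142 in
Since P=7.700 > Ia=0.142: effective rainfall P−Ia = 74753/9890 in
Q: (74753/9890)² ÷ (81753/9890) = 798287287/115505310 in (≈ 6.911 in)

Q = 798287287/115505310 in ≈ 6.911 in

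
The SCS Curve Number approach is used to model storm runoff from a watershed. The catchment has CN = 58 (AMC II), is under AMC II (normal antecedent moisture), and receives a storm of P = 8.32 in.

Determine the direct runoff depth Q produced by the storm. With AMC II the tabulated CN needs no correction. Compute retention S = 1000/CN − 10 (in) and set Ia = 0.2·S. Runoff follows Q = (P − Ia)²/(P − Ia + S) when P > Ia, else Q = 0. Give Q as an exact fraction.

AMC II — tabulated CN = 58 applies directly.
S = 1000/58 − 10 = 210/29 in ≈ 7.241 in
Ia = 0.2·(210/29) = 42/29 in ≈ 1.448 in
Since P=8.320 > Ia=1.448: effective rainfall P−Ia = 4982/725 in
Q = (4982/725)²/((4982/725) + 210/29) = (24820324/525625)/(10232/725) = 6205081/1854550 in ≈ 3.346 in

Q = 6205081/1854550 in ≈ 3.346 in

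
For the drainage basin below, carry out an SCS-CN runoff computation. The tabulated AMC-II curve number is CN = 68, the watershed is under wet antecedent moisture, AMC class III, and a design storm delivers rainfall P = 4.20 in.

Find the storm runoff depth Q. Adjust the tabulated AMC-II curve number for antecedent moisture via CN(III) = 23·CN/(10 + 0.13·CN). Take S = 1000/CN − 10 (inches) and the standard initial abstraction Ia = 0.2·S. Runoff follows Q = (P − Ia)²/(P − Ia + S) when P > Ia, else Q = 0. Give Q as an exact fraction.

Adjust CN=68 to AMC III: 23·68/(10 + 0.13·68) → 1564 ÷ (471/25) = 39100/471 ≈ 83.015
Max retention: S = 1000/(39100/471) − 10 = 800/391 in (≈ 2.046 in)
Initial abstraction Ia = S/5 = (800/391)/5 = 160/391 ≈ 0.409 in
Since P=4.200 > Ia=0.409: effective rainfall P−Ia = 7411/1955 in
Q: (7411/1955)² ÷ (11411/1955) = 54922921/22308505 in (≈ 2.462 in)

Q = 54922921/22308505 in ≈ 2.462 in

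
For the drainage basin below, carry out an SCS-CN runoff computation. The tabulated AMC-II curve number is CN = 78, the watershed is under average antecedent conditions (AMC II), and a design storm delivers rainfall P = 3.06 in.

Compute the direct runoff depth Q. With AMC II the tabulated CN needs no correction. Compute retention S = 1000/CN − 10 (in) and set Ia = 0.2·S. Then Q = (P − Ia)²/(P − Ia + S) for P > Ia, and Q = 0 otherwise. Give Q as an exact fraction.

Q = 23687689/20215650 in ≈ 1.172 in

CN(II) = 78; AMC II needs no correction.
Retention S: 1000/CN − 10 with CN=78.000 → S = 110/39 ≈ 2.821 in
Initial abstraction Ia = S/5 = (110/39)/5 = 22/39 ≈ 0.564 in
Excess rainfall: 3.060 − 0.564 = 2.496 in; P > Ia so Q > 0
Runoff Q = (P−Ia)²/(P−Ia+S) = (2.496)²/(2.496+2.821) = 23687689/20215650 ≈ 1.172 in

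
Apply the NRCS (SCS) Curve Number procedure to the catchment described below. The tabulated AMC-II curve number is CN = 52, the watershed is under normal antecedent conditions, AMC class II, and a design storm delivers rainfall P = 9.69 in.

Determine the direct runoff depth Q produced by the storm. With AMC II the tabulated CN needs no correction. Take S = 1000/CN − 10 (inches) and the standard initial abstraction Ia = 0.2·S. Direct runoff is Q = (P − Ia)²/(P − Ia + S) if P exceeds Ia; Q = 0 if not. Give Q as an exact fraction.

AMC II — tabulated CN = 52 applies directly.
S = 1000/52 − 10 = 120/13 in ≈ 9.231 in
Ia = 0.2S: 0.2·9.231 = 1.846 in (exactly 24/13)
Excess rainfall: 9.690 − 1.846 = 7.844 in; P > Ia so Q > 0
Q: (10197/1300)² ÷ (22197/1300) = 34659603/9618700 in (≈ 3.603 in)

Q = 34659603/9618700 in ≈ 3.603 in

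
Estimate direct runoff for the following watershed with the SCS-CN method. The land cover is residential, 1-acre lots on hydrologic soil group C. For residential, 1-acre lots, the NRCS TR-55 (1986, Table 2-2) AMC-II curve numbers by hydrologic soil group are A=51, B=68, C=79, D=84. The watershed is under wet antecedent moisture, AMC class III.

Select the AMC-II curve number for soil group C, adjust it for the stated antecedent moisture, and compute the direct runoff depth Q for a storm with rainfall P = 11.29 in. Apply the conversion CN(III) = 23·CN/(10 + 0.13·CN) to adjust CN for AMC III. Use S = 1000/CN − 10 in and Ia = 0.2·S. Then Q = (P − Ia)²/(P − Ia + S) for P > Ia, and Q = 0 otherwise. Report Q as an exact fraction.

NRCS table: residential, 1-acre lots, soil group C → CN(II) = 79
CN(III) from CN(II)=79: (23·79)/(10 + 0.13·79) = 181700/2027 ≈ 89.640
Retention S: 1000/CN − 10 with CN=89.640 → S = 2100/1817 ≈ 1.156 in
Ia = 0.2·(2100/1817) = 420/1817 in ≈ 0.231 in
Since P=11.290 > Ia=0.231: effective rainfall P−Ia = 2009393/181700 in
Q: (2009393/181700)² ÷ (2219393/181700) = 4037660228449/403263708100 in (≈ 10.012 in)

Q = 4037660228449/403263708100 in ≈ 10.012 in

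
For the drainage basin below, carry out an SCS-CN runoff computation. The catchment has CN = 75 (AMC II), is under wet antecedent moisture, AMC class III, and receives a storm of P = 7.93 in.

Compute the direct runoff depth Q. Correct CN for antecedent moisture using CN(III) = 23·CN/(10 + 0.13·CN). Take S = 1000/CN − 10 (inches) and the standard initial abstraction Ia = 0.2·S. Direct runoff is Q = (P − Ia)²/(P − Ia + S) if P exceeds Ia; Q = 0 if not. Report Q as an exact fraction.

Wet (AMC III): CN(III) = 23·75/(10 + 0.13·75) = 1725/(79/4) = 6900/79 ≈ 87.342
Retention S: 1000/CN − 10 with CN=87.342 → S = 100/69 ≈ 1.449 in
Ia = 0.2·(100/69) = 20/69 in ≈ 0.290 in
Excess rainfall: 7.930 − 0.290 = 7.640 in; P > Ia so Q > 0
Q = (52717/6900)²/((52717/6900) + 100/69) = (2779082089/47610000)/(62717/6900) = 2779082089/432747300 in ≈ 6.422 in

Q = 2779082089/432747300 in ≈ 6.422 in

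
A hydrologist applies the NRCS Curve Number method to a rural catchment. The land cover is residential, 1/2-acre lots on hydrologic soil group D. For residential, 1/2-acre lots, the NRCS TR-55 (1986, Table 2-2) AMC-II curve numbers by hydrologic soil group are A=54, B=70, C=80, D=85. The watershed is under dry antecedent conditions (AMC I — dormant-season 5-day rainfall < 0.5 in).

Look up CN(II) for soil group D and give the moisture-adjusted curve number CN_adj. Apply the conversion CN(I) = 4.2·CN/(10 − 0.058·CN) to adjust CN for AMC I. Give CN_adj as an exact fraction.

CN_adj = 11900/169 ≈ 70.414

NRCS table: residential, 1/2-acre lots, soil group D → CN(II) = 85
CN(I) from CN(II)=85: (4.2·85)/(10 − 0.058·85) = 11900/169 ≈ 70.414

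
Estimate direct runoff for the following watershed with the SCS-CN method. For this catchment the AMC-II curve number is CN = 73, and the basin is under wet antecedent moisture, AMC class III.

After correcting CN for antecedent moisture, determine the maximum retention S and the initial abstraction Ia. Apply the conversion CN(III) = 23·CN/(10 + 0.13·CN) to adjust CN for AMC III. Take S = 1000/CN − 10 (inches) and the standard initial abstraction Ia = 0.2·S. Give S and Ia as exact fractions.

S = 2700/1679 in ≈ 1.608 in; Ia = 540/1679 in ≈ 0.322 in

Wet (AMC III): CN(III) = 23·73/(10 + 0.13·73) = 1679/(1949/100) = 167900/1949 ≈ 86.147
Retention S: 1000/CN − 10 with CN=86.147 → S = 2700/1679 ≈ 1.608 in
Initial abstraction Ia = S/5 = (2700/1679)/5 = 540/1679 ≈ 0.322 in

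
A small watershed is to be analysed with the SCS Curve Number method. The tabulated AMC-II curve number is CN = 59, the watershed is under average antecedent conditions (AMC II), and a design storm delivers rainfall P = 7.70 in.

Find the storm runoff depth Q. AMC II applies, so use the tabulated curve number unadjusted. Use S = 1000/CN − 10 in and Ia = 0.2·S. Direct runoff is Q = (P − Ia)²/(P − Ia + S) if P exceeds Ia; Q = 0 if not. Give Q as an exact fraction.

Q = 13860729/4615570 in ≈ 3.003 in

AMC II — tabulated CN = 59 applies directly.
Retention S: 1000/CN − 10 with CN=59.000 → S = 410/59 ≈ 6.949 in
Ia = 0.2·(410/59) = 82/59 in ≈ 1.390 in
Excess rainfall: 7.700 − 1.390 = 6.310 in; P > Ia so Q > 0
Q: (3723/590)² ÷ (7823/590) = 13860729/4615570 in (≈ 3.003 in)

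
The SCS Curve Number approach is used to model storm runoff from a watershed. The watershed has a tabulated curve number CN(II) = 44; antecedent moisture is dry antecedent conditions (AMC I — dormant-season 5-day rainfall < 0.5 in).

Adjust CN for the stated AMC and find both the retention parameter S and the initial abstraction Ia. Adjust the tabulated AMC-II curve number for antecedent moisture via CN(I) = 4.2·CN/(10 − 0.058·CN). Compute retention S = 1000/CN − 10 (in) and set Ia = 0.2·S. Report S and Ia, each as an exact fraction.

Dry (AMC I): CN(I) = 4.2·44/(10 − 0.058·44) = (924/5)/(931/125) = 3300/133 ≈ 24.812
Max retention: S = 1000/(3300/133) − 10 = 1000/33 in (≈ 30.303 in)
Ia = 0.2·(1000/33) = 200/33 in ≈ 6.061 in

S = 1000/33 in ≈ 30.303 in; Ia = 200/33 in ≈ 6.061 in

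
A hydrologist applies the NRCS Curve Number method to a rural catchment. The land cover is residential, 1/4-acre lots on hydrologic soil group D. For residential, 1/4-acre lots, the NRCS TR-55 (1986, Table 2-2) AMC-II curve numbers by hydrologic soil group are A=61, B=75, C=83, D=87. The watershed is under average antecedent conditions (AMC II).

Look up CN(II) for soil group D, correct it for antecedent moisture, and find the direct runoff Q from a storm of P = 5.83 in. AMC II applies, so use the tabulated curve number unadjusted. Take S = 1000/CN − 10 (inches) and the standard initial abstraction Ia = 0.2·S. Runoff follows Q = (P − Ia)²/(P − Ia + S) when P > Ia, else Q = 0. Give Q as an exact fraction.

NRCS table: residential, 1/4-acre lots, soil group D → CN(II) = 87
AMC II — tabulated CN = 87 applies directly.
S = 1000/87 − 10 = 130/87 in ≈ 1.494 in
Ia = 0.2·(130/87) = 26/87 in ≈ 0.299 in
Excess rainfall: 5.830 − 0.299 = 5.531 in; P > Ia so Q > 0
Runoff Q = (P−Ia)²/(P−Ia+S) = (5.531)²/(5.531+1.494) = 2315630641/531752700 ≈ 4.355 in

Q = 2315630641/531752700 in ≈ 4.355 in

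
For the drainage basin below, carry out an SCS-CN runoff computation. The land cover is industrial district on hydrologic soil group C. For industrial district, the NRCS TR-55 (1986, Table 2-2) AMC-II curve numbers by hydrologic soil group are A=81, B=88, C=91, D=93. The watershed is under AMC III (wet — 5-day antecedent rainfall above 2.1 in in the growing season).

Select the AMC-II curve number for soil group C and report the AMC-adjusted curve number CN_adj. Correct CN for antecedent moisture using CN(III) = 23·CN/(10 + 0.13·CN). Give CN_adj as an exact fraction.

CN_adj = 209300/2183 ≈ 95.877

NRCS table: industrial district, soil group C → CN(II) = 91
CN(III) from CN(II)=91: (23·91)/(10 + 0.13·91) = 209300/2183 ≈ 95.877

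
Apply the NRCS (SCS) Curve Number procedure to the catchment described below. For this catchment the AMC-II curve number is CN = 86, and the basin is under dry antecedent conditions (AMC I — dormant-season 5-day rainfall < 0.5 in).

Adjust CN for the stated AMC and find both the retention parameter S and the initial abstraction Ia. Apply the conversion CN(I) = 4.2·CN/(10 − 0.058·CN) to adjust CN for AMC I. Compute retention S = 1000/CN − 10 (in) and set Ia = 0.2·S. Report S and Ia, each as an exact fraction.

S = 500/129 in ≈ 3.876 in; Ia = 100/129 in ≈ 0.775 in

CN(I) from CN(II)=86: (4.2·86)/(10 − 0.058·86) = 12900/179 ≈ 72.067
S = 1000/(12900/179) − 10 = 500/129 in ≈ 3.876 in
Ia = 0.2S: 0.2·3.876 = 0.775 in (exactly 100/129)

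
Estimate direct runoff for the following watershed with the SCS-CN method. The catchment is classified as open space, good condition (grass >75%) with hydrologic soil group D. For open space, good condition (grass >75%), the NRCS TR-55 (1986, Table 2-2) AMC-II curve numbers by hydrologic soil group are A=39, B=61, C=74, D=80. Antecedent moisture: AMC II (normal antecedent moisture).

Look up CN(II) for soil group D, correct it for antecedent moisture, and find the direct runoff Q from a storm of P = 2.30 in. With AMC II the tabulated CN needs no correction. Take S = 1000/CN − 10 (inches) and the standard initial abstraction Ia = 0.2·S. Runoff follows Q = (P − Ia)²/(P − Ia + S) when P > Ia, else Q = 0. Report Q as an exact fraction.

NRCS table: open space, good condition (grass >75%), soil group D → CN(II) = 80
AMC II — tabulated CN = 80 applies directly.
S = 1000/80 − 10 = 5/2 in ≈ 2.500 in
Ia = 0.2S: 0.2·2.500 = 0.500 in (exactly 1/2)
Since P=2.300 > Ia=0.500: effective rainfall P−Ia = 9/5 in
Q: (9/5)² ÷ (43/10) = 162/215 in (≈ 0.753 in)

Q = 162/215 in ≈ 0.753 in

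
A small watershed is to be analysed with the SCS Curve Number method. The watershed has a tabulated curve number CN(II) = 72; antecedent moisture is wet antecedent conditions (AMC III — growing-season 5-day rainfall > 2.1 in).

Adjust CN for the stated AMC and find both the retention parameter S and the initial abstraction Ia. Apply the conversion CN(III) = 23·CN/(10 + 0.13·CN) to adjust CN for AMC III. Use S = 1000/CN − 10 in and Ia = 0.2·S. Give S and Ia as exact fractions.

Adjust CN=72 to AMC III: 23·72/(10 + 0.13·72) → 1656 ÷ (484/25) = 10350/121 ≈ 85.537
Retention S: 1000/CN − 10 with CN=85.537 → S = 350/207 ≈ 1.691 in
Ia = 0.2·(350/207) = 70/207 in ≈ 0.338 in

S = 350/207 in ≈ 1.691 in; Ia = 70/207 in ≈ 0.338 in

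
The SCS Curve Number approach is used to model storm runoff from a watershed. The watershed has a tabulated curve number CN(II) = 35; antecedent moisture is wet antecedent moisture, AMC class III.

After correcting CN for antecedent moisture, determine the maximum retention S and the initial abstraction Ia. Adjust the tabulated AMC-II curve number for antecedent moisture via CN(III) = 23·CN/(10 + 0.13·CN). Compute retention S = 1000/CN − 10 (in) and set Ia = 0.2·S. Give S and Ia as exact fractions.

S = 1300/161 in ≈ 8.075 in; Ia = 260/161 in ≈ 1.615 in

CN(III) from CN(II)=35: (23·35)/(10 + 0.13·35) = 16100/291 ≈ 55.326
S = 1000/(16100/291) − 10 = 1300/161 in ≈ 8.075 in
Ia = 0.2S: 0.2·8.075 = 1.615 in (exactly 260/161)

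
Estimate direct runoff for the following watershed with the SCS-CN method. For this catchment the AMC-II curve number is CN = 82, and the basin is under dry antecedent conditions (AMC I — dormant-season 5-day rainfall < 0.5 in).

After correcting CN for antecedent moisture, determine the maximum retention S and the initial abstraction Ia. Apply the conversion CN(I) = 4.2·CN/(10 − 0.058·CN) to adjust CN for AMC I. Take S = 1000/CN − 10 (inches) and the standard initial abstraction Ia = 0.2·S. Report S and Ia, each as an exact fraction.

S = 1500/287 in ≈ 5.226 in; Ia = 300/287 in ≈ 1.045 in

Dry (AMC I): CN(I) = 4.2·82/(10 − 0.058·82) = (1722/5)/(1311/250) = 28700/437 ≈ 65.675
Retention S: 1000/CN − 10 with CN=65.675 → S = 1500/287 ≈ 5.226 in
Ia = 0.2·(1500/287) = 300/287 in ≈ 1.045 in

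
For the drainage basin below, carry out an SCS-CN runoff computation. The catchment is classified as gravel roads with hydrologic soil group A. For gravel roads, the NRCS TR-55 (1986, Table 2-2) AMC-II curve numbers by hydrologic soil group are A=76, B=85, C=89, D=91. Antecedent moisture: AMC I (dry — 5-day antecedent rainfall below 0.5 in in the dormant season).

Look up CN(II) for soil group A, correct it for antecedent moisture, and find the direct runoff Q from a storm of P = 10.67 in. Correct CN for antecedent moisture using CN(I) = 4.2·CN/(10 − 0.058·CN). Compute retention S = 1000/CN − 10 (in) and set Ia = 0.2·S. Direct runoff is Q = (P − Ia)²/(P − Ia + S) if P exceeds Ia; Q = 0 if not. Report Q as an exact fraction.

Q = 14862291921/2951416300 in ≈ 5.036 in

NRCS table: gravel roads, soil group A → CN(II) = 76
Adjust CN=76 to AMC I: 4.2·76/(10 − 0.058·76) → (1596/5) ÷ (699/125) = 13300/233 ≈ 57.082
S = 1000/(13300/233) − 10 = 1000/133 in ≈ 7.519 in
Initial abstraction Ia = S/5 = (1000/133)/5 = 200/133 ≈ 1.504 in
Since P=10.670 > Ia=1.504: effective rainfall P−Ia = 121911/13300 in
Q: (121911/13300)² ÷ (221911/13300) = 14862291921/2951416300 in (≈ 5.036 in)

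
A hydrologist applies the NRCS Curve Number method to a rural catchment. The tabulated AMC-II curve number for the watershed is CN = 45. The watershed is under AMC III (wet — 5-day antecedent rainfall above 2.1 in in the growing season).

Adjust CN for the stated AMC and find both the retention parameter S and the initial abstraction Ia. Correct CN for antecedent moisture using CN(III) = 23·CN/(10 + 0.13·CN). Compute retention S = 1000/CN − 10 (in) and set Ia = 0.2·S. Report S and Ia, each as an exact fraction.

CN(III) from CN(II)=45: (23·45)/(10 + 0.13·45) = 20700/317 ≈ 65.300
Retention S: 1000/CN − 10 with CN=65.300 → S = 1100/207 ≈ 5.314 in
Ia = 0.2·(1100/207) = 220/207 in ≈ 1.063 in

S = 1100/207 in ≈ 5.314 in; Ia = 220/207 in ≈ 1.063 in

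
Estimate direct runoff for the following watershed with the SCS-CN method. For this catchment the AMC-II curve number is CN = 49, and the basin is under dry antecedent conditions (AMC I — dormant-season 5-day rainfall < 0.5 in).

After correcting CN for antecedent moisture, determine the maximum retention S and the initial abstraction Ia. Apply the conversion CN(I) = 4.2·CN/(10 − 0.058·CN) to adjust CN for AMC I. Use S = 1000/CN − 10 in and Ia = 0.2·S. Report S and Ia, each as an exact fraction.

S = 8500/343 in ≈ 24.781 in; Ia = 1700/343 in ≈ 4.956 in

Adjust CN=49 to AMC I: 4.2·49/(10 − 0.058·49) → (1029/5) ÷ (3579/500) = 34300/1193 ≈ 28.751
Retention S: 1000/CN − 10 with CN=28.751 → S = 8500/343 ≈ 24.781 in
Initial abstraction Ia = S/5 = (8500/343)/5 = 1700/343 ≈ 4.956 in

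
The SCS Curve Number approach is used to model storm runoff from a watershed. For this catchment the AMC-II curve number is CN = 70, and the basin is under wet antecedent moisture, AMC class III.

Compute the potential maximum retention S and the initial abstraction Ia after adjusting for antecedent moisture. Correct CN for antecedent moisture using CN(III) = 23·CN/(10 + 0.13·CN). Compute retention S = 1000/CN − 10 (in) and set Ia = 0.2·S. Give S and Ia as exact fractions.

S = 300/161 in ≈ 1.863 in; Ia = 60/161 in ≈ 0.373 in

Wet (AMC III): CN(III) = 23·70/(10 + 0.13·70) = 1610/(191/10) = 16100/191 ≈ 84.293
Retention S: 1000/CN − 10 with CN=84.293 → S = 300/161 ≈ 1.863 in
Ia = 0.2·(300/161) = 60/161 in ≈ 0.373 in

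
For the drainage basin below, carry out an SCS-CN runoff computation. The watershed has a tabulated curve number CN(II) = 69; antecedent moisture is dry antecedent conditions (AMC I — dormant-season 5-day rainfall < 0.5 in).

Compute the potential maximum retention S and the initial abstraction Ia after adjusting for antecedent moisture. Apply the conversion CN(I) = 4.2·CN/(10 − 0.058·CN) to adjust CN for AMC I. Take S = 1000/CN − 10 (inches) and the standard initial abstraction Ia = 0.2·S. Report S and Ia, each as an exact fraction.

S = 15500/1449 in ≈ 10.697 in; Ia = 3100/1449 in ≈ 2.139 in

Dry (AMC I): CN(I) = 4.2·69/(10 − 0.058·69) = (1449/5)/(2999/500) = 144900/2999 ≈ 48.316
Max retention: S = 1000/(144900/2999) − 10 = 15500/1449 in (≈ 10.697 in)
Ia = 0.2S: 0.2·10.697 = 2.139 in (exactly 3100/1449)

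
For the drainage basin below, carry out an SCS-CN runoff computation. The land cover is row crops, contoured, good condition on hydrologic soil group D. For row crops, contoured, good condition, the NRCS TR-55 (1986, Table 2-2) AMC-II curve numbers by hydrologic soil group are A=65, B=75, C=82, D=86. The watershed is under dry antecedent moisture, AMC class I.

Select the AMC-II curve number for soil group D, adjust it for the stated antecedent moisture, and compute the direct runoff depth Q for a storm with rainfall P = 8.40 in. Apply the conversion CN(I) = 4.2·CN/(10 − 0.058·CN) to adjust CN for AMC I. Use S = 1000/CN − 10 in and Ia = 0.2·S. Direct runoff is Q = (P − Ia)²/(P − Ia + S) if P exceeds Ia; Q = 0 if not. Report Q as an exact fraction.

Q = 12093362/2392305 in ≈ 5.055 in

NRCS table: row crops, contoured, good condition, soil group D → CN(II) = 86
Adjust CN=86 to AMC I: 4.2·86/(10 − 0.058·86) → (1806/5) ÷ (1253/250) = 12900/179 ≈ 72.067
Max retention: S = 1000/(12900/179) − 10 = 500/129 in (≈ 3.876 in)
Ia = 0.2S: 0.2·3.876 = 0.775 in (exactly 100/129)
P − Ia = 8.400 − 0.775 = 4918/645 ≈ 7.625 in (> 0, runoff occurs)
Q = (4918/645)²/((4918/645) + 500/129) = (24186724/416025)/(7418/645) = 12093362/2392305 in ≈ 5.055 in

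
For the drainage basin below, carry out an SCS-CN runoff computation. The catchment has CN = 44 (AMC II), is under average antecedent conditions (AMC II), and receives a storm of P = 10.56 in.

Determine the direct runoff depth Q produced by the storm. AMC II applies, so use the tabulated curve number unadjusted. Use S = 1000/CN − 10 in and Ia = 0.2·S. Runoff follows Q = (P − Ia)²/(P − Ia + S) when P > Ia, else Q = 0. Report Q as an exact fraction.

Q = 607202/196075 in ≈ 3.097 in

Average conditions: CN = 44 (no AMC adjustment).
Max retention: S = 1000/44 − 10 = 140/11 in (≈ 12.727 in)
Ia = 0.2S: 0.2·12.727 = 2.545 in (exactly 28/11)
P − Ia = 10.560 − 2.545 = 2204/275 ≈ 8.015 in (> 0, runoff occurs)
Q: (2204/275)² ÷ (5704/275) = 607202/196075 in (≈ 3.097 in)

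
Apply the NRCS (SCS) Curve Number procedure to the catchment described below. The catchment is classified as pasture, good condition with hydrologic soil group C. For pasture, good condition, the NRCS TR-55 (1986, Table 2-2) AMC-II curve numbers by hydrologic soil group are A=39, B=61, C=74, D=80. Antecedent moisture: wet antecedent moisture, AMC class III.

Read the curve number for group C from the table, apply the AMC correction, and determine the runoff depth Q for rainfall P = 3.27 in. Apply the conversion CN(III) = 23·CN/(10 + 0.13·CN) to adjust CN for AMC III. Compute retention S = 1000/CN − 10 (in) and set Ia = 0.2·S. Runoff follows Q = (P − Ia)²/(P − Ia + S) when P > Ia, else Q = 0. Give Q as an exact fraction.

NRCS table: pasture, good condition, soil group C → CN(II) = 74
Adjust CN=74 to AMC III: 23·74/(10 + 0.13·74) → 1702 ÷ (981/50) = 85100/981 ≈ 86.748
Retention S: 1000/CN − 10 with CN=86.748 → S = 1300/851 ≈ 1.528 in
Ia = 0.2S: 0.2·1.528 = 0.306 in (exactly 260/851)
Since P=3.270 > Ia=0.306: effective rainfall P−Ia = 252277/85100 in
Q = (252277/85100)²/((252277/85100) + 1300/851) = (63643684729/7242010000)/(382277/85100) = 63643684729/32531772700 in ≈ 1.956 in

Q = 63643684729/32531772700 in ≈ 1.956 in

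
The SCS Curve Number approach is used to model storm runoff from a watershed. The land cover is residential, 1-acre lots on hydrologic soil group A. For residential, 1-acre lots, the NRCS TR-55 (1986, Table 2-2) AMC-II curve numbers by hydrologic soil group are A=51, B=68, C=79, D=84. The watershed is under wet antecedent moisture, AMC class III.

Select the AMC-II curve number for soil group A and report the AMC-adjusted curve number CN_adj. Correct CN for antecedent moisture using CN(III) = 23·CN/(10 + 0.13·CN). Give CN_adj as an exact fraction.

NRCS table: residential, 1-acre lots, soil group A → CN(II) = 51
Wet (AMC III): CN(III) = 23·51/(10 + 0.13·51) = 1173/(1663/100) = 117300/1663 ≈ 70.535

CN_adj = 117300/1663 ≈ 70.535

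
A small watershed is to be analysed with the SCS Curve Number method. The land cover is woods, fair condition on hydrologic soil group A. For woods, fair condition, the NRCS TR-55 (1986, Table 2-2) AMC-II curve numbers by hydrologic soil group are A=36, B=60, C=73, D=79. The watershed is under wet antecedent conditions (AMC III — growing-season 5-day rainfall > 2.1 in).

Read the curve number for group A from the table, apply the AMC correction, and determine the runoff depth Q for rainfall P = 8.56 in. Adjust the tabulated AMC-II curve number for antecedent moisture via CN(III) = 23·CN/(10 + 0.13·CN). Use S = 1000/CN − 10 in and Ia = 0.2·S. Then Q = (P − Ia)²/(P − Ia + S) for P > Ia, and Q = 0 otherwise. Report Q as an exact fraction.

NRCS table: woods, fair condition, soil group A → CN(II) = 36
Wet (AMC III): CN(III) = 23·36/(10 + 0.13·36) = 828/(367/25) = 20700/367 ≈ 56.403
Max retention: S = 1000/(20700/367) − 10 = 1600/207 in (≈ 7.729 in)
Ia = 0.2S: 0.2·7.729 = 1.546 in (exactly 320/207)
Excess rainfall: 8.560 − 1.546 = 7.014 in; P > Ia so Q > 0
Runoff Q = (P−Ia)²/(P−Ia+S) = (7.014)²/(7.014+7.729) = 658772402/197421075 ≈ 3.337 in

Q = 658772402/197421075 in ≈ 3.337 in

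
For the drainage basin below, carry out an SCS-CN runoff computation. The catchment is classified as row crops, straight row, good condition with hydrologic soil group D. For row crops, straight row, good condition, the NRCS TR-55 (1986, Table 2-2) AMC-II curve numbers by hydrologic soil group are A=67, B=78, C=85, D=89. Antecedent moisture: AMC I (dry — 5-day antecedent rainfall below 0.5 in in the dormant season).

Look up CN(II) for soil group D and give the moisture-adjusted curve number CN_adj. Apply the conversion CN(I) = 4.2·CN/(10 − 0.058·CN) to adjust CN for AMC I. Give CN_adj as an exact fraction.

NRCS table: row crops, straight row, good condition, soil group D → CN(II) = 89
Dry (AMC I): CN(I) = 4.2·89/(10 − 0.058·89) = (1869/5)/(2419/500) = 186900/2419 ≈ 77.263

CN_adj = 186900/2419 ≈ 77.263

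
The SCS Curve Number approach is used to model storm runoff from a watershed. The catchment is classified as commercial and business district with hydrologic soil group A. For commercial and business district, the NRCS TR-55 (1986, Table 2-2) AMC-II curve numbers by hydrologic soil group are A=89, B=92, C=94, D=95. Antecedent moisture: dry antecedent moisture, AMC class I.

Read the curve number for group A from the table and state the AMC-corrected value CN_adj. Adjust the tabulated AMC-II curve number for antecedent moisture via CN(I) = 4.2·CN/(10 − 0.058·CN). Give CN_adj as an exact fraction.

NRCS table: commercial and business district, soil group A → CN(II) = 89
CN(I) from CN(II)=89: (4.2·89)/(10 − 0.058·89) = 186900/2419 ≈ 77.263

CN_adj = 186900/2419 ≈ 77.263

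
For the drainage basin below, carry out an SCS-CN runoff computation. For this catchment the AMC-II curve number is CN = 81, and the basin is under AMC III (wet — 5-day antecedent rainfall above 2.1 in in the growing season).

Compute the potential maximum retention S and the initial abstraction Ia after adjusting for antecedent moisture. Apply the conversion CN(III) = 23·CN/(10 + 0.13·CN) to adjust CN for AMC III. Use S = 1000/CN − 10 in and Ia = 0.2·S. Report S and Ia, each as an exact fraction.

Wet (AMC III): CN(III) = 23·81/(10 + 0.13·81) = 1863/(2053/100) = 186300/2053 ≈ 90.745
S = 1000/(186300/2053) − 10 = 1900/1863 in ≈ 1.020 in
Ia = 0.2·(1900/1863) = 380/1863 in ≈ 0.204 in

S = 1900/1863 in ≈ 1.020 in; Ia = 380/1863 in ≈ 0.204 in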